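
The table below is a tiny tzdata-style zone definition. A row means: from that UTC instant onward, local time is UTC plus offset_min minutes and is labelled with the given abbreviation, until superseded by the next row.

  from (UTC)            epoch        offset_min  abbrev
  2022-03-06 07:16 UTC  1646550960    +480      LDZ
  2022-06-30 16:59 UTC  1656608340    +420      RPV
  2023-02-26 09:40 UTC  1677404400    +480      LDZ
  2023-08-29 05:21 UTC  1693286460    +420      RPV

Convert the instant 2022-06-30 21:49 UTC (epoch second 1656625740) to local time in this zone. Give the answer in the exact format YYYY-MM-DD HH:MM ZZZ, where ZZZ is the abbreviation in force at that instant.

Query: 2022-06-30 21:49 UTC
Rule 2/4 (RPV, +07:00): 2022-06-30 16:59 UTC ≤ query < 2023-02-26 09:40 UTC
21·60 + 49 + 420 = 1729 min
1729 = 1·1440 + 289; 289 = 4·60 + 49 → 04:49, 2022-06-30 + 1 day = 2022-07-01
→ 2022-07-01 04:49 RPV

2022-07-01 04:49 RPV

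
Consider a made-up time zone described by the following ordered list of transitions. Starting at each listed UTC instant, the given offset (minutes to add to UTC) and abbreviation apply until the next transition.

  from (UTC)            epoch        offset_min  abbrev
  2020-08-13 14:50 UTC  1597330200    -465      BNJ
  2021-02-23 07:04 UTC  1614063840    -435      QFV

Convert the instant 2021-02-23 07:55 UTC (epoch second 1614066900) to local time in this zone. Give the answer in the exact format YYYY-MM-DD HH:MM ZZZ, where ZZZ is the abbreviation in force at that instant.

Query: 2021-02-23 07:55 UTC
Rule 2/2 (QFV, -07:15): 2021-02-23 07:04 UTC ≤ query < +∞
7·60 + 55 - 435 = 40 min
40 = 0·1440 + 40; 40 = 0·60 + 40 → 00:40, same day
→ 2021-02-23 00:40 QFV

2021-02-23 00:40 QFV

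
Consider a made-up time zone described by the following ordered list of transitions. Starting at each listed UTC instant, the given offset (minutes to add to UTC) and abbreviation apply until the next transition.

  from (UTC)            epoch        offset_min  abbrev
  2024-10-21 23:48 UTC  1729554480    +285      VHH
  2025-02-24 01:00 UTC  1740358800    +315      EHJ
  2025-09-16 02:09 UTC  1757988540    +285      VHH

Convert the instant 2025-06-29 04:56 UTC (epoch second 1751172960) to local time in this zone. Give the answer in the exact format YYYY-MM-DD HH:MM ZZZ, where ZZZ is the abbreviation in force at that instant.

Query: 2025-06-29 04:56 UTC
Rule 2/3 (EHJ, +05:15): 2025-02-24 01:00 UTC ≤ query < 2025-09-16 02:09 UTC
4·60 + 56 + 315 = 611 min
611 = 0·1440 + 611; 611 = 10·60 + 11 → 10:11, same day
→ 2025-06-29 10:11 EHJ

2025-06-29 10:11 EHJ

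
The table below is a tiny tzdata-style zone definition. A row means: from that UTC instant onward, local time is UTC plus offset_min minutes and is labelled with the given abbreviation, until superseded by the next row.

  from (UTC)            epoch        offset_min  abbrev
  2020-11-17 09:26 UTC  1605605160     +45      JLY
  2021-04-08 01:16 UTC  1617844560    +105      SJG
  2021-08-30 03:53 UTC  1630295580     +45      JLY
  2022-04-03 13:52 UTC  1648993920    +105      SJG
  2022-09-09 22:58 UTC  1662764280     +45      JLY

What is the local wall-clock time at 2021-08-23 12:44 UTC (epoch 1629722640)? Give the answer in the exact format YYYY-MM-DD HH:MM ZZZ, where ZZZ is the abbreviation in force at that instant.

2021-08-23 14:29 SJG

Query: 2021-08-23 12:44 UTC
Rule 2/5 (SJG, +01:45): 2021-04-08 01:16 UTC ≤ query < 2021-08-30 03:53 UTC
12·60 + 44 + 105 = 869 min
869 = 0·1440 + 869; 869 = 14·60 + 29 → 14:29, same day
→ 2021-08-23 14:29 SJG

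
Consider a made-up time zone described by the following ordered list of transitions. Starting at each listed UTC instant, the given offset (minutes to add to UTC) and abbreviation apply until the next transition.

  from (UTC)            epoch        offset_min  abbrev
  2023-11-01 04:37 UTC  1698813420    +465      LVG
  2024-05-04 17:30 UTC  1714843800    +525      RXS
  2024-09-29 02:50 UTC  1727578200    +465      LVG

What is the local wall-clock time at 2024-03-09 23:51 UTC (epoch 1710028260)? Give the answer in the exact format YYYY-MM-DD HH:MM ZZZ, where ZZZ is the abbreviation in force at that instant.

Query: 2024-03-09 23:51 UTC
Rule 1/3 (LVG, +07:45): 2023-11-01 04:37 UTC ≤ query < 2024-05-04 17:30 UTC
23·60 + 51 + 465 = 1896 min
1896 = 1·1440 + 456; 456 = 7·60 + 36 → 07:36, 2024-03-09 + 1 day = 2024-03-10
→ 2024-03-10 07:36 LVG

2024-03-10 07:36 LVG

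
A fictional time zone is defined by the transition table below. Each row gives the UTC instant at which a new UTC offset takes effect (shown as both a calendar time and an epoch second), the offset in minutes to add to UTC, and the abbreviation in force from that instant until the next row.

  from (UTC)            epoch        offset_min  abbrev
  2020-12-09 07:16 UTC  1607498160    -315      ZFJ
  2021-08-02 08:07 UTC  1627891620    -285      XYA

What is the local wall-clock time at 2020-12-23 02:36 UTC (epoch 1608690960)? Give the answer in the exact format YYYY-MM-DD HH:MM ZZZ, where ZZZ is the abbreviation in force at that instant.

2020-12-22 21:21 ZFJ

Query: 2020-12-23 02:36 UTC
Rule 1/2 (ZFJ, -05:15): 2020-12-09 07:16 UTC ≤ query < 2021-08-02 08:07 UTC
2·60 + 36 - 315 = -159 min
-159 = -1·1440 + 1281; 1281 = 21·60 + 21 → 21:21, 2020-12-23 - 1 day = 2020-12-22
→ 2020-12-22 21:21 ZFJ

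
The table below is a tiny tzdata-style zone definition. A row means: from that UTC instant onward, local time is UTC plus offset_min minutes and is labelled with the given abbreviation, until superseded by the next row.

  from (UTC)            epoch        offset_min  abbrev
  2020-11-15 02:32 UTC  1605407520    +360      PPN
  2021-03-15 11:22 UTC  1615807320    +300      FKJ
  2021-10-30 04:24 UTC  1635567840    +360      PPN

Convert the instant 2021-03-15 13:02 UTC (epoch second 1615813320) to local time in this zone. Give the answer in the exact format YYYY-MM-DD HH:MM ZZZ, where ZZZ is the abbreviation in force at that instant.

2021-03-15 18:02 FKJ

Query: 2021-03-15 13:02 UTC
Rule 2/3 (FKJ, +05:00): 2021-03-15 11:22 UTC ≤ query < 2021-10-30 04:24 UTC
13·60 + 2 + 300 = 1082 min
1082 = 0·1440 + 1082; 1082 = 18·60 + 2 → 18:02, same day
→ 2021-03-15 18:02 FKJ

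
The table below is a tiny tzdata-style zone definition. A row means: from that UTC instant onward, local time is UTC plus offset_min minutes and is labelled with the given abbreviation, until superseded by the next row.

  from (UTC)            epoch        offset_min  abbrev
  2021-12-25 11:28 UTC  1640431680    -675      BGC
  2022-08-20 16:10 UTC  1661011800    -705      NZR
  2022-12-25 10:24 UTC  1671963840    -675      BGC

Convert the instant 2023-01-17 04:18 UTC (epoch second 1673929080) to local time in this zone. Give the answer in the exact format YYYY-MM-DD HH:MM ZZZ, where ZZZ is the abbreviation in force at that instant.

Query: 2023-01-17 04:18 UTC
Rule 3/3 (BGC, -11:15): 2022-12-25 10:24 UTC ≤ query < +∞
4·60 + 18 - 675 = -417 min
-417 = -1·1440 + 1023; 1023 = 17·60 + 3 → 17:03, 2023-01-17 - 1 day = 2023-01-16
→ 2023-01-16 17:03 BGC

2023-01-16 17:03 BGC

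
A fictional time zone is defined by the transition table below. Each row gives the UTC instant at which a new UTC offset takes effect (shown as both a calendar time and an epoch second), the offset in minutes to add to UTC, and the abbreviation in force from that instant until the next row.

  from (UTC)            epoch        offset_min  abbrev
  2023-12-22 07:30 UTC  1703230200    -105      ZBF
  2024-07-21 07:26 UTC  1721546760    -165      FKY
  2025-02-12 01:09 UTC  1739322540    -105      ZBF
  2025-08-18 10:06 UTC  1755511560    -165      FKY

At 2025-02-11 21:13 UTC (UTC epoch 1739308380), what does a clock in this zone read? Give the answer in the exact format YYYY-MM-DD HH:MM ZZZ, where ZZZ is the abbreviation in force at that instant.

2025-02-11 18:28 FKY

Query: 2025-02-11 21:13 UTC
Rule 2/4 (FKY, -02:45): 2024-07-21 07:26 UTC ≤ query < 2025-02-12 01:09 UTC
21·60 + 13 - 165 = 1108 min
1108 = 0·1440 + 1108; 1108 = 18·60 + 28 → 18:28, same day
→ 2025-02-11 18:28 FKY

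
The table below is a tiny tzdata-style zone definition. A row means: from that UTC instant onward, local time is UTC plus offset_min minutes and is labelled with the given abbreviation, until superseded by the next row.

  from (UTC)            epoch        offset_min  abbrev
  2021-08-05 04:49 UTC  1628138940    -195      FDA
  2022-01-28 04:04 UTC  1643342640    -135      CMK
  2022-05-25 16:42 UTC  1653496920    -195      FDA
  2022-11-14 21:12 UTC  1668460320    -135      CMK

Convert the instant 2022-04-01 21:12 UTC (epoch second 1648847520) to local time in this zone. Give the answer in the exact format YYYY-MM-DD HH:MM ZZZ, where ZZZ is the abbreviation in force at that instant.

Query: 2022-04-01 21:12 UTC
Rule 2/4 (CMK, -02:15): 2022-01-28 04:04 UTC ≤ query < 2022-05-25 16:42 UTC
21·60 + 12 - 135 = 1137 min
1137 = 0·1440 + 1137; 1137 = 18·60 + 57 → 18:57, same day
→ 2022-04-01 18:57 CMK

2022-04-01 18:57 CMK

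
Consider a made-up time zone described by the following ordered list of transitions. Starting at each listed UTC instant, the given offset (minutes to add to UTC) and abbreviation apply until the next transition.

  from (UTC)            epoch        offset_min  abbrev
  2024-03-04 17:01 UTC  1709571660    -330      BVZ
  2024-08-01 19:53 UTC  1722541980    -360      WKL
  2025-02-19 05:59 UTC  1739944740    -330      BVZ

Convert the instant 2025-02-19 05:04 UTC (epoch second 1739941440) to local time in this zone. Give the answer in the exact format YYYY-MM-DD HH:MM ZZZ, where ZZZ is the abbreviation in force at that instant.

2025-02-18 23:04 WKL

Query: 2025-02-19 05:04 UTC
Rule 2/3 (WKL, -06:00): 2024-08-01 19:53 UTC ≤ query < 2025-02-19 05:59 UTC
5·60 + 4 - 360 = -56 min
-56 = -1·1440 + 1384; 1384 = 23·60 + 4 → 23:04, 2025-02-19 - 1 day = 2025-02-18
→ 2025-02-18 23:04 WKL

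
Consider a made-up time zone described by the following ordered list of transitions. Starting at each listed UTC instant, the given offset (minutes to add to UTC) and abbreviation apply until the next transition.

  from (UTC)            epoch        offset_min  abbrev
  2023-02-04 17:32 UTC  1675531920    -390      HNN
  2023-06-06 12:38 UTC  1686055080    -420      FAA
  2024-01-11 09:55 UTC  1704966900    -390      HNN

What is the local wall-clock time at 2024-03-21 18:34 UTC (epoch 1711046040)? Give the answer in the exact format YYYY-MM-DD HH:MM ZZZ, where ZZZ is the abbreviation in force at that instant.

2024-03-21 12:04 HNN

Query: 2024-03-21 18:34 UTC
Rule 3/3 (HNN, -06:30): 2024-01-11 09:55 UTC ≤ query < +∞
18·60 + 34 - 390 = 724 min
724 = 0·1440 + 724; 724 = 12·60 + 4 → 12:04, same day
→ 2024-03-21 12:04 HNN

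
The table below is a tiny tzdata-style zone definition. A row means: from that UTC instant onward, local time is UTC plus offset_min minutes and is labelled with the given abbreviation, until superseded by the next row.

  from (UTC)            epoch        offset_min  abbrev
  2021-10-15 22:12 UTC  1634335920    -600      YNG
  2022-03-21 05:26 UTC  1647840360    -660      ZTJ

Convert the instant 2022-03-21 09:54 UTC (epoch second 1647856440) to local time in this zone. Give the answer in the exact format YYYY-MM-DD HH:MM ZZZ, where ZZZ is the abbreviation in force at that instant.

Query: 2022-03-21 09:54 UTC
Rule 2/2 (ZTJ, -11:00): 2022-03-21 05:26 UTC ≤ query < +∞
9·60 + 54 - 660 = -66 min
-66 = -1·1440 + 1374; 1374 = 22·60 + 54 → 22:54, 2022-03-21 - 1 day = 2022-03-20
→ 2022-03-20 22:54 ZTJ

2022-03-20 22:54 ZTJ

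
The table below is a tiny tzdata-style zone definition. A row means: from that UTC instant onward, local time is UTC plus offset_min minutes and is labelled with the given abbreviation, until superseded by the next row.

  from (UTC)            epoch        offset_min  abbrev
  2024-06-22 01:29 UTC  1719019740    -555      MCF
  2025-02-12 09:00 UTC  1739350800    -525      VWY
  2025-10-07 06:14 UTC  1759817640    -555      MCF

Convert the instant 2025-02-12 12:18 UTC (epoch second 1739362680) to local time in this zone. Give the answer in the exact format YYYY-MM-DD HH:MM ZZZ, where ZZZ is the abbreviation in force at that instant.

2025-02-12 03:33 VWY

Query: 2025-02-12 12:18 UTC
Rule 2/3 (VWY, -08:45): 2025-02-12 09:00 UTC ≤ query < 2025-10-07 06:14 UTC
12·60 + 18 - 525 = 213 min
213 = 0·1440 + 213; 213 = 3·60 + 33 → 03:33, same day
→ 2025-02-12 03:33 VWY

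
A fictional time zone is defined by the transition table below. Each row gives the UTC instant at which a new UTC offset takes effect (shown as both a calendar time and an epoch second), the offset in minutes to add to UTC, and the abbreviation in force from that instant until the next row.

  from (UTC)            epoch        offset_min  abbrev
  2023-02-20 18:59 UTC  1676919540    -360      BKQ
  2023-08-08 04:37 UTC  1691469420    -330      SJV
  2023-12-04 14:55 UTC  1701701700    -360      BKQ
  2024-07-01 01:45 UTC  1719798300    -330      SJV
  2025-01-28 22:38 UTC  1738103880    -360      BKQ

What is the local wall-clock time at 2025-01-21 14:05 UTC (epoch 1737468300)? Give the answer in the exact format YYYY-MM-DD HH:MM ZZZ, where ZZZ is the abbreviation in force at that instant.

Query: 2025-01-21 14:05 UTC
Rule 4/5 (SJV, -05:30): 2024-07-01 01:45 UTC ≤ query < 2025-01-28 22:38 UTC
14·60 + 5 - 330 = 515 min
515 = 0·1440 + 515; 515 = 8·60 + 35 → 08:35, same day
→ 2025-01-21 08:35 SJV

2025-01-21 08:35 SJV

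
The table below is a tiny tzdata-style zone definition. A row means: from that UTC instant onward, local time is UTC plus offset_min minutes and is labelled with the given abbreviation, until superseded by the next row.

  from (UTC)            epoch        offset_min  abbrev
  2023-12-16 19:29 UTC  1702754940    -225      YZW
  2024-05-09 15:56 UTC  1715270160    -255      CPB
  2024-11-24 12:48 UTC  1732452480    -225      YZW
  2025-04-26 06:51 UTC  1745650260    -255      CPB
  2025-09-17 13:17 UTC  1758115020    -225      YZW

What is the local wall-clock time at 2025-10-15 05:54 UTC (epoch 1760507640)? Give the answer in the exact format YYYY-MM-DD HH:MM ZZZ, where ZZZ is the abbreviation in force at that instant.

Query: 2025-10-15 05:54 UTC
Rule 5/5 (YZW, -03:45): 2025-09-17 13:17 UTC ≤ query < +∞
5·60 + 54 - 225 = 129 min
129 = 0·1440 + 129; 129 = 2·60 + 9 → 02:09, same day
→ 2025-10-15 02:09 YZW

2025-10-15 02:09 YZW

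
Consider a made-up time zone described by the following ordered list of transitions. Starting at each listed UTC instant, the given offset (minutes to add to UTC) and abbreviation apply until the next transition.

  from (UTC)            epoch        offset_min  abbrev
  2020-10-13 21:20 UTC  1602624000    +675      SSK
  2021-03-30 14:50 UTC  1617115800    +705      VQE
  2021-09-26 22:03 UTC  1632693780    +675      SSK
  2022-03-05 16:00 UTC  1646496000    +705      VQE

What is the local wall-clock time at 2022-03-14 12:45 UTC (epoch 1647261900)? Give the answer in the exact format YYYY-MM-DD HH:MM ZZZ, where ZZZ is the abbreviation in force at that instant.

2022-03-15 00:30 VQE

Query: 2022-03-14 12:45 UTC
Rule 4/4 (VQE, +11:45): 2022-03-05 16:00 UTC ≤ query < +∞
12·60 + 45 + 705 = 1470 min
1470 = 1·1440 + 30; 30 = 0·60 + 30 → 00:30, 2022-03-14 + 1 day = 2022-03-15
→ 2022-03-15 00:30 VQE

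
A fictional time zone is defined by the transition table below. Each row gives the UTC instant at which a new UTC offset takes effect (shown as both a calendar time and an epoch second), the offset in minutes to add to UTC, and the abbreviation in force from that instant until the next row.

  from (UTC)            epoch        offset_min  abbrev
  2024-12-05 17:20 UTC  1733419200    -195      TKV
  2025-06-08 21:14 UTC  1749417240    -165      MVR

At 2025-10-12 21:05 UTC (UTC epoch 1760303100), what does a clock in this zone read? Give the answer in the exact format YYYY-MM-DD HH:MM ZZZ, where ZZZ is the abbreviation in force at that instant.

2025-10-12 18:20 MVR

Query: 2025-10-12 21:05 UTC
Rule 2/2 (MVR, -02:45): 2025-06-08 21:14 UTC ≤ query < +∞
21·60 + 5 - 165 = 1100 min
1100 = 0·1440 + 1100; 1100 = 18·60 + 20 → 18:20, same day
→ 2025-10-12 18:20 MVR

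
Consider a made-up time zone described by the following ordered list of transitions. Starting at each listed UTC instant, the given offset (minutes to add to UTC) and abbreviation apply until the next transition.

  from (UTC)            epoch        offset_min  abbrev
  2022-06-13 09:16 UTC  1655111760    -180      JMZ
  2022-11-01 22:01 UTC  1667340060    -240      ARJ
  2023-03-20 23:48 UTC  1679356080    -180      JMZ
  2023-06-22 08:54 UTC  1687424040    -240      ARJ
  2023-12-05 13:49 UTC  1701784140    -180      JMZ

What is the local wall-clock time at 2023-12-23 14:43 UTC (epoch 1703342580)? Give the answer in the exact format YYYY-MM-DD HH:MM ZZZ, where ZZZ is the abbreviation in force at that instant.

2023-12-23 11:43 JMZ

Query: 2023-12-23 14:43 UTC
Rule 5/5 (JMZ, -03:00): 2023-12-05 13:49 UTC ≤ query < +∞
14·60 + 43 - 180 = 703 min
703 = 0·1440 + 703; 703 = 11·60 + 43 → 11:43, same day
→ 2023-12-23 11:43 JMZ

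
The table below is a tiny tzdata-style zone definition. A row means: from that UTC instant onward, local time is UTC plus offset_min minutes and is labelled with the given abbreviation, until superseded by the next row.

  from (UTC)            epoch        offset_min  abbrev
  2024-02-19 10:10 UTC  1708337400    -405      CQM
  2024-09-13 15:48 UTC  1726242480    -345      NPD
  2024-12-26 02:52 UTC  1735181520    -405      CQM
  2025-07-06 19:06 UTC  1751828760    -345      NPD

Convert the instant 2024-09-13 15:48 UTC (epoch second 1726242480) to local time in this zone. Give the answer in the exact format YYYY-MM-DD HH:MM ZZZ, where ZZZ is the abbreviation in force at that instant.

2024-09-13 10:03 NPD

Query: 2024-09-13 15:48 UTC
Rule 2/4 (NPD, -05:45): 2024-09-13 15:48 UTC ≤ query < 2024-12-26 02:52 UTC
15·60 + 48 - 345 = 603 min
603 = 0·1440 + 603; 603 = 10·60 + 3 → 10:03, same day
→ 2024-09-13 10:03 NPD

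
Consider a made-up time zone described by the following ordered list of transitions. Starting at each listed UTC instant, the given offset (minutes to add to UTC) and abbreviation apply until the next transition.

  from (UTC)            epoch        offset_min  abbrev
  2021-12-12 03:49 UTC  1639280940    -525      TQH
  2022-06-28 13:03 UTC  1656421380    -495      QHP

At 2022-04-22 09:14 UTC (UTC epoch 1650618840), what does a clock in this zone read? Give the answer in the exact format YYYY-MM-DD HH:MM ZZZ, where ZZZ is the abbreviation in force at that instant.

Query: 2022-04-22 09:14 UTC
Rule 1/2 (TQH, -08:45): 2021-12-12 03:49 UTC ≤ query < 2022-06-28 13:03 UTC
9·60 + 14 - 525 = 29 min
29 = 0·1440 + 29; 29 = 0·60 + 29 → 00:29, same day
→ 2022-04-22 00:29 TQH

2022-04-22 00:29 TQH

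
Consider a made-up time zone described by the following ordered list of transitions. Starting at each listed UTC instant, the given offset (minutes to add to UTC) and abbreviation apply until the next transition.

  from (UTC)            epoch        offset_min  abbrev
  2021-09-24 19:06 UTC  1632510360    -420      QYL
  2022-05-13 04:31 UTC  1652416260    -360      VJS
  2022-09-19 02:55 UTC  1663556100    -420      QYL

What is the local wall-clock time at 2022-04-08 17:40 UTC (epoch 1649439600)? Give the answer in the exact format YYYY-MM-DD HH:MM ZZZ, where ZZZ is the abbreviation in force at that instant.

2022-04-08 10:40 QYL

Query: 2022-04-08 17:40 UTC
Rule 1/3 (QYL, -07:00): 2021-09-24 19:06 UTC ≤ query < 2022-05-13 04:31 UTC
17·60 + 40 - 420 = 640 min
640 = 0·1440 + 640; 640 = 10·60 + 40 → 10:40, same day
→ 2022-04-08 10:40 QYL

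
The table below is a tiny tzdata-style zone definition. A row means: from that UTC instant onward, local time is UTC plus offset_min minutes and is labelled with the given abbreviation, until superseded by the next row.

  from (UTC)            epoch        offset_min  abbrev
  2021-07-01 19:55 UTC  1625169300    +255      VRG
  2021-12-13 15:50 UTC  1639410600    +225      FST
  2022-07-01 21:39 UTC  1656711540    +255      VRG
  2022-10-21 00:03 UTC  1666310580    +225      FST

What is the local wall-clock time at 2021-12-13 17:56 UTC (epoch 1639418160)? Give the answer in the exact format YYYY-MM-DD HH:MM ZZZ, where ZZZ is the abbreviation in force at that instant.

Query: 2021-12-13 17:56 UTC
Rule 2/4 (FST, +03:45): 2021-12-13 15:50 UTC ≤ query < 2022-07-01 21:39 UTC
17·60 + 56 + 225 = 1301 min
1301 = 0·1440 + 1301; 1301 = 21·60 + 41 → 21:41, same day
→ 2021-12-13 21:41 FST

2021-12-13 21:41 FST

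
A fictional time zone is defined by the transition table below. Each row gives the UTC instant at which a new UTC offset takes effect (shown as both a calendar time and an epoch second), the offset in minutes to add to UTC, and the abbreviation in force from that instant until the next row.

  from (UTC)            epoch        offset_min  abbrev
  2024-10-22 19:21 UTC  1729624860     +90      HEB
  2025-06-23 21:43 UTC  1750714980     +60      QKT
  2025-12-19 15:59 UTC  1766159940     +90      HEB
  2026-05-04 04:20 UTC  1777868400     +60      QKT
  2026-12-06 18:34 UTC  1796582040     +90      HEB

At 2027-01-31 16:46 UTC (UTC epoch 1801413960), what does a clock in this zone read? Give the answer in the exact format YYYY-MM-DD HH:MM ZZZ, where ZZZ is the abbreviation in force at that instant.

2027-01-31 18:16 HEB

Query: 2027-01-31 16:46 UTC
Rule 5/5 (HEB, +01:30): 2026-12-06 18:34 UTC ≤ query < +∞
16·60 + 46 + 90 = 1096 min
1096 = 0·1440 + 1096; 1096 = 18·60 + 16 → 18:16, same day
→ 2027-01-31 18:16 HEB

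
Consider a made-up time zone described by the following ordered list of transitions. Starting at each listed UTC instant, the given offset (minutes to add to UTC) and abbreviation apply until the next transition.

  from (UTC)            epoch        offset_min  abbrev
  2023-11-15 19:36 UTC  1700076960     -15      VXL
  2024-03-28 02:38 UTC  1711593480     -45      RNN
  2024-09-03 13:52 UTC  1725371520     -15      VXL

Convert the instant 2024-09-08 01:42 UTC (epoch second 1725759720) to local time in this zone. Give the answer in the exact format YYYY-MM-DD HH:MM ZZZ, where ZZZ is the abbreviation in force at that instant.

2024-09-08 01:27 VXL

Query: 2024-09-08 01:42 UTC
Rule 3/3 (VXL, -00:15): 2024-09-03 13:52 UTC ≤ query < +∞
1·60 + 42 - 15 = 87 min
87 = 0·1440 + 87; 87 = 1·60 + 27 → 01:27, same day
→ 2024-09-08 01:27 VXL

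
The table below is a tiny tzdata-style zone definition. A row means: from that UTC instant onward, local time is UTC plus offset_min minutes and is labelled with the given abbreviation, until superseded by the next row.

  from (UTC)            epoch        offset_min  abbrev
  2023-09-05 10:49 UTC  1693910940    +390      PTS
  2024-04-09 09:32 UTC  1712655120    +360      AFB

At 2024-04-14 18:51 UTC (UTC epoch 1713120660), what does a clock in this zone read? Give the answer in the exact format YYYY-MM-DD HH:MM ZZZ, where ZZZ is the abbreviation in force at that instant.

2024-04-15 00:51 AFB

Query: 2024-04-14 18:51 UTC
Rule 2/2 (AFB, +06:00): 2024-04-09 09:32 UTC ≤ query < +∞
18·60 + 51 + 360 = 1491 min
1491 = 1·1440 + 51; 51 = 0·60 + 51 → 00:51, 2024-04-14 + 1 day = 2024-04-15
→ 2024-04-15 00:51 AFB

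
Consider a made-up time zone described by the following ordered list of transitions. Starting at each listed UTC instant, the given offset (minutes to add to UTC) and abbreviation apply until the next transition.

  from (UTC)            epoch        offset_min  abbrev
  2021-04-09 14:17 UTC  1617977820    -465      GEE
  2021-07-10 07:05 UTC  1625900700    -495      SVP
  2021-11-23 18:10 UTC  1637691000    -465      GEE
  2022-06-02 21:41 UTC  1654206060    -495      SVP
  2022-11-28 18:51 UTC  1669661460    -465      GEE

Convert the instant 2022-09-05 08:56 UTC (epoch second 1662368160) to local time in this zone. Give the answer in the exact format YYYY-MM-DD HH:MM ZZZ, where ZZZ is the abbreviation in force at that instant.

Query: 2022-09-05 08:56 UTC
Rule 4/5 (SVP, -08:15): 2022-06-02 21:41 UTC ≤ query < 2022-11-28 18:51 UTC
8·60 + 56 - 495 = 41 min
41 = 0·1440 + 41; 41 = 0·60 + 41 → 00:41, same day
→ 2022-09-05 00:41 SVP

2022-09-05 00:41 SVP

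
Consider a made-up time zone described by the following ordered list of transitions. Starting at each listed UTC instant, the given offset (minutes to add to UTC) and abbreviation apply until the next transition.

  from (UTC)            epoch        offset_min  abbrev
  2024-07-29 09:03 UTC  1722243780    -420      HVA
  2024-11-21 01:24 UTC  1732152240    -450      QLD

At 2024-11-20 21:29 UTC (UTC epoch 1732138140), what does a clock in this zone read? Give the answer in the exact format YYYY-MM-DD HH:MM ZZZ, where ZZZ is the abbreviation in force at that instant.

2024-11-20 14:29 HVA

Query: 2024-11-20 21:29 UTC
Rule 1/2 (HVA, -07:00): 2024-07-29 09:03 UTC ≤ query < 2024-11-21 01:24 UTC
21·60 + 29 - 420 = 869 min
869 = 0·1440 + 869; 869 = 14·60 + 29 → 14:29, same day
→ 2024-11-20 14:29 HVA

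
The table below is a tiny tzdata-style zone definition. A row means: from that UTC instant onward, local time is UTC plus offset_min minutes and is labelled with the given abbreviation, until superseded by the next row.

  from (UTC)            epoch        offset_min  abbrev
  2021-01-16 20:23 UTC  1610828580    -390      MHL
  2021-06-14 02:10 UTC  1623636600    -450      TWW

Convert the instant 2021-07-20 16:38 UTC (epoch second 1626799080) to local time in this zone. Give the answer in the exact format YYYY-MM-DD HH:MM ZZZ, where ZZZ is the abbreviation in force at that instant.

Query: 2021-07-20 16:38 UTC
Rule 2/2 (TWW, -07:30): 2021-06-14 02:10 UTC ≤ query < +∞
16·60 + 38 - 450 = 548 min
548 = 0·1440 + 548; 548 = 9·60 + 8 → 09:08, same day
→ 2021-07-20 09:08 TWW

2021-07-20 09:08 TWW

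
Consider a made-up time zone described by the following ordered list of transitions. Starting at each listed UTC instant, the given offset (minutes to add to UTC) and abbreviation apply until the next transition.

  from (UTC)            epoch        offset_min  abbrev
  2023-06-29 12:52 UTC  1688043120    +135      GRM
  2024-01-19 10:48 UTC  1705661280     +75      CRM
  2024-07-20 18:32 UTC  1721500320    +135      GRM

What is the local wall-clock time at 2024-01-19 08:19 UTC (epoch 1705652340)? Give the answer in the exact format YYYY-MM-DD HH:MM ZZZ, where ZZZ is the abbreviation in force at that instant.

Query: 2024-01-19 08:19 UTC
Rule 1/3 (GRM, +02:15): 2023-06-29 12:52 UTC ≤ query < 2024-01-19 10:48 UTC
8·60 + 19 + 135 = 634 min
634 = 0·1440 + 634; 634 = 10·60 + 34 → 10:34, same day
→ 2024-01-19 10:34 GRM

2024-01-19 10:34 GRM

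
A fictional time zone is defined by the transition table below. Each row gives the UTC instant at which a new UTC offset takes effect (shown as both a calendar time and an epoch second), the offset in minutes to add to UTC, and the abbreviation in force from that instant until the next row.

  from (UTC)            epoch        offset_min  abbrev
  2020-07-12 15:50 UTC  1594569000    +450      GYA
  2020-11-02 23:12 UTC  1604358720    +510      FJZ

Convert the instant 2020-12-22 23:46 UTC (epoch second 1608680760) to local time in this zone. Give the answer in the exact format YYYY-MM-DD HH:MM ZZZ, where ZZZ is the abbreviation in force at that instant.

Query: 2020-12-22 23:46 UTC
Rule 2/2 (FJZ, +08:30): 2020-11-02 23:12 UTC ≤ query < +∞
23·60 + 46 + 510 = 1936 min
1936 = 1·1440 + 496; 496 = 8·60 + 16 → 08:16, 2020-12-22 + 1 day = 2020-12-23
→ 2020-12-23 08:16 FJZ

2020-12-23 08:16 FJZ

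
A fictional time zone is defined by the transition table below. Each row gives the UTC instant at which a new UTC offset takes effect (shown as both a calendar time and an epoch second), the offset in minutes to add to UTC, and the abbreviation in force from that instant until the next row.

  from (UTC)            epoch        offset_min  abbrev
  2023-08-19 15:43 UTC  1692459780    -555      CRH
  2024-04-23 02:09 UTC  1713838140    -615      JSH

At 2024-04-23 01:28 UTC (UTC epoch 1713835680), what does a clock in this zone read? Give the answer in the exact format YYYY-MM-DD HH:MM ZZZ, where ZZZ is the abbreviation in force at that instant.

2024-04-22 16:13 CRH

Query: 2024-04-23 01:28 UTC
Rule 1/2 (CRH, -09:15): 2023-08-19 15:43 UTC ≤ query < 2024-04-23 02:09 UTC
1·60 + 28 - 555 = -467 min
-467 = -1·1440 + 973; 973 = 16·60 + 13 → 16:13, 2024-04-23 - 1 day = 2024-04-22
→ 2024-04-22 16:13 CRH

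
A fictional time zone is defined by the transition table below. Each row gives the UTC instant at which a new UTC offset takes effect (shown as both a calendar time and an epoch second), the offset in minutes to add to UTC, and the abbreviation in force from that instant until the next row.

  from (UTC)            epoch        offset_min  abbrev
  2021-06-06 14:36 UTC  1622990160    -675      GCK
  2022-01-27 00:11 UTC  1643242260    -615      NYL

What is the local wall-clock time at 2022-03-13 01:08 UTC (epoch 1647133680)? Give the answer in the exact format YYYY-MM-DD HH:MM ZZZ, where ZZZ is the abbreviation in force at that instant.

Query: 2022-03-13 01:08 UTC
Rule 2/2 (NYL, -10:15): 2022-01-27 00:11 UTC ≤ query < +∞
1·60 + 8 - 615 = -547 min
-547 = -1·1440 + 893; 893 = 14·60 + 53 → 14:53, 2022-03-13 - 1 day = 2022-03-12
→ 2022-03-12 14:53 NYL

2022-03-12 14:53 NYL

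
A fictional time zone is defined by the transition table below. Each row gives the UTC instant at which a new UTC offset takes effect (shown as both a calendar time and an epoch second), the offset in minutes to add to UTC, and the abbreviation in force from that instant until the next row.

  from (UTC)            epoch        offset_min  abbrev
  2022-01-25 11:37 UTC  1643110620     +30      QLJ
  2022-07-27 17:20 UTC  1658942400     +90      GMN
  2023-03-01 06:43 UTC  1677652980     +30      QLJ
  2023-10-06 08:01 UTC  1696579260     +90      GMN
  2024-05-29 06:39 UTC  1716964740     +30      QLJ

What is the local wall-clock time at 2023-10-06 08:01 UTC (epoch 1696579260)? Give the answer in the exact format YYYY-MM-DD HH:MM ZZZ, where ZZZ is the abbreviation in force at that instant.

Query: 2023-10-06 08:01 UTC
Rule 4/5 (GMN, +01:30): 2023-10-06 08:01 UTC ≤ query < 2024-05-29 06:39 UTC
8·60 + 1 + 90 = 571 min
571 = 0·1440 + 571; 571 = 9·60 + 31 → 09:31, same day
→ 2023-10-06 09:31 GMN

2023-10-06 09:31 GMN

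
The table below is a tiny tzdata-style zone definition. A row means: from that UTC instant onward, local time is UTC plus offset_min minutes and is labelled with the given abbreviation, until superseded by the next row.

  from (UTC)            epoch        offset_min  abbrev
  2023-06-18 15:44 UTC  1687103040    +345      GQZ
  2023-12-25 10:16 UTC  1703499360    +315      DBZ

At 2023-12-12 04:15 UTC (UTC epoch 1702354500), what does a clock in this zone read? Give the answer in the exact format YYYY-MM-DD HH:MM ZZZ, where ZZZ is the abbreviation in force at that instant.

Query: 2023-12-12 04:15 UTC
Rule 1/2 (GQZ, +05:45): 2023-06-18 15:44 UTC ≤ query < 2023-12-25 10:16 UTC
4·60 + 15 + 345 = 600 min
600 = 0·1440 + 600; 600 = 10·60 + 0 → 10:00, same day
→ 2023-12-12 10:00 GQZ

2023-12-12 10:00 GQZ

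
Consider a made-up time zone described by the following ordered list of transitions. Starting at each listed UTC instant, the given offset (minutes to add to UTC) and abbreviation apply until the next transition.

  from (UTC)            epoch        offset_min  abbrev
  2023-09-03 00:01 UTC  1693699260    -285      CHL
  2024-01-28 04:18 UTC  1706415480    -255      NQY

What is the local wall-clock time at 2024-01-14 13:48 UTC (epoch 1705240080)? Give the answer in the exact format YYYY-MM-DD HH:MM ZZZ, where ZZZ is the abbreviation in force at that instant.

2024-01-14 09:03 CHL

Query: 2024-01-14 13:48 UTC
Rule 1/2 (CHL, -04:45): 2023-09-03 00:01 UTC ≤ query < 2024-01-28 04:18 UTC
13·60 + 48 - 285 = 543 min
543 = 0·1440 + 543; 543 = 9·60 + 3 → 09:03, same day
→ 2024-01-14 09:03 CHL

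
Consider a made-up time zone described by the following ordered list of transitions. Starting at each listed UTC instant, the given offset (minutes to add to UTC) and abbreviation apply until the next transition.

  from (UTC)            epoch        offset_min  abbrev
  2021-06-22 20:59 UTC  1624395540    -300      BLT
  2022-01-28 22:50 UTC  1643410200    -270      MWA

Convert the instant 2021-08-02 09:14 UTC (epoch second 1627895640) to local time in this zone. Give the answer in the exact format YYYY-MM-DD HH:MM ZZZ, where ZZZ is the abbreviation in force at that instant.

2021-08-02 04:14 BLT

Query: 2021-08-02 09:14 UTC
Rule 1/2 (BLT, -05:00): 2021-06-22 20:59 UTC ≤ query < 2022-01-28 22:50 UTC
9·60 + 14 - 300 = 254 min
254 = 0·1440 + 254; 254 = 4·60 + 14 → 04:14, same day
→ 2021-08-02 04:14 BLT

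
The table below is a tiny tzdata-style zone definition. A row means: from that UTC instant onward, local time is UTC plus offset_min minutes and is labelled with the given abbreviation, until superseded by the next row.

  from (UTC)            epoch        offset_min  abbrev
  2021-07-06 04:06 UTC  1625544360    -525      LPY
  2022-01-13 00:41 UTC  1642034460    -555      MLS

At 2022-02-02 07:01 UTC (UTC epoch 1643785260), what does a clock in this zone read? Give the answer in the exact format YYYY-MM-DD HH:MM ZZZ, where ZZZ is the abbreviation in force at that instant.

2022-02-01 21:46 MLS

Query: 2022-02-02 07:01 UTC
Rule 2/2 (MLS, -09:15): 2022-01-13 00:41 UTC ≤ query < +∞
7·60 + 1 - 555 = -134 min
-134 = -1·1440 + 1306; 1306 = 21·60 + 46 → 21:46, 2022-02-02 - 1 day = 2022-02-01
→ 2022-02-01 21:46 MLS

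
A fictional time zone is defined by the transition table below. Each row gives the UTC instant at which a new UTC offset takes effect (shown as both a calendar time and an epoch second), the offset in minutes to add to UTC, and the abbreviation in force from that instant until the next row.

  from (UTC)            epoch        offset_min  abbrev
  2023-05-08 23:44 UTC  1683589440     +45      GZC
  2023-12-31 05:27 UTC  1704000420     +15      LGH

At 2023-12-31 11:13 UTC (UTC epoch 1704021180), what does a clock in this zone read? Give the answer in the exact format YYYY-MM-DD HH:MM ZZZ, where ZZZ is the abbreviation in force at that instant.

2023-12-31 11:28 LGH

Query: 2023-12-31 11:13 UTC
Rule 2/2 (LGH, +00:15): 2023-12-31 05:27 UTC ≤ query < +∞
11·60 + 13 + 15 = 688 min
688 = 0·1440 + 688; 688 = 11·60 + 28 → 11:28, same day
→ 2023-12-31 11:28 LGH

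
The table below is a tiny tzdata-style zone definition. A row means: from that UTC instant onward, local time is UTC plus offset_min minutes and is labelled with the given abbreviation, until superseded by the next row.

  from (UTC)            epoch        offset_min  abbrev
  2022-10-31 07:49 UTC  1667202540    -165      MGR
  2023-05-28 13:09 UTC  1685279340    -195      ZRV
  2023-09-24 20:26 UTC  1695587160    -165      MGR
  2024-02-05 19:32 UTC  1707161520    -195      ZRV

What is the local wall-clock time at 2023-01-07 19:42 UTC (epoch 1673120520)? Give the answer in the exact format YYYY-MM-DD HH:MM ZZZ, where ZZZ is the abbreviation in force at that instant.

2023-01-07 16:57 MGR

Query: 2023-01-07 19:42 UTC
Rule 1/4 (MGR, -02:45): 2022-10-31 07:49 UTC ≤ query < 2023-05-28 13:09 UTC
19·60 + 42 - 165 = 1017 min
1017 = 0·1440 + 1017; 1017 = 16·60 + 57 → 16:57, same day
→ 2023-01-07 16:57 MGR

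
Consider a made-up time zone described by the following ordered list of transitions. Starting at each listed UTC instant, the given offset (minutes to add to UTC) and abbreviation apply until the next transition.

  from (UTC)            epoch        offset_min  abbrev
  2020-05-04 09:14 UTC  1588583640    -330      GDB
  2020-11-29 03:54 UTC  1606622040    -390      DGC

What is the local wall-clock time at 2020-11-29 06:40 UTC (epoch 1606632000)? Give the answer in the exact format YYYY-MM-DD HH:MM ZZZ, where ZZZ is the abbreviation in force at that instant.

2020-11-29 00:10 DGC

Query: 2020-11-29 06:40 UTC
Rule 2/2 (DGC, -06:30): 2020-11-29 03:54 UTC ≤ query < +∞
6·60 + 40 - 390 = 10 min
10 = 0·1440 + 10; 10 = 0·60 + 10 → 00:10, same day
→ 2020-11-29 00:10 DGC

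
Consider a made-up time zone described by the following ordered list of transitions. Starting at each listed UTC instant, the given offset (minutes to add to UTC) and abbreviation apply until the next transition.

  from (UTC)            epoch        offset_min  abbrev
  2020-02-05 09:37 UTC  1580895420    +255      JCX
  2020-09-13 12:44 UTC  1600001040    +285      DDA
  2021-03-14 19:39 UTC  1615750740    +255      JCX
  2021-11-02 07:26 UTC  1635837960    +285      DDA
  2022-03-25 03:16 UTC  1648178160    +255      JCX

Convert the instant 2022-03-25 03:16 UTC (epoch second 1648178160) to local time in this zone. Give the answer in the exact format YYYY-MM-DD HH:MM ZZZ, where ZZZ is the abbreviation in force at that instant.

Query: 2022-03-25 03:16 UTC
Rule 5/5 (JCX, +04:15): 2022-03-25 03:16 UTC ≤ query < +∞
3·60 + 16 + 255 = 451 min
451 = 0·1440 + 451; 451 = 7·60 + 31 → 07:31, same day
→ 2022-03-25 07:31 JCX

2022-03-25 07:31 JCX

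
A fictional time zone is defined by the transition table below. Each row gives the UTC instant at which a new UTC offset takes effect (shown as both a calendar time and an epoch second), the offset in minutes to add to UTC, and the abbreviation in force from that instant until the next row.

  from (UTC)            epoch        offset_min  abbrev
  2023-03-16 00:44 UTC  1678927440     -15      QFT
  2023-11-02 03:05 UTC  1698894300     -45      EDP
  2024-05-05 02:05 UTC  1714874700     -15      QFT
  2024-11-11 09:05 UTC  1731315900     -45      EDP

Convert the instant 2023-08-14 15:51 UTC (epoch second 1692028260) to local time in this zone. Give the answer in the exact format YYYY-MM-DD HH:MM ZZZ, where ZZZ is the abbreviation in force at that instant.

2023-08-14 15:36 QFT

Query: 2023-08-14 15:51 UTC
Rule 1/4 (QFT, -00:15): 2023-03-16 00:44 UTC ≤ query < 2023-11-02 03:05 UTC
15·60 + 51 - 15 = 936 min
936 = 0·1440 + 936; 936 = 15·60 + 36 → 15:36, same day
→ 2023-08-14 15:36 QFT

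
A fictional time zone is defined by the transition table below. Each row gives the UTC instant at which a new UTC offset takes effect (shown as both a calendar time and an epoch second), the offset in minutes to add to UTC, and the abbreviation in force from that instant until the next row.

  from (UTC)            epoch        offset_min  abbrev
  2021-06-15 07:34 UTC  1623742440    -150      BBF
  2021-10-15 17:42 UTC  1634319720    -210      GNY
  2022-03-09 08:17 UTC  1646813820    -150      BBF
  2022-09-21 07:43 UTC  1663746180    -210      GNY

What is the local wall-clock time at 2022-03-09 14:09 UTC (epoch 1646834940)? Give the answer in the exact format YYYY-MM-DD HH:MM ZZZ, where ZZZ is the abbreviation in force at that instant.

Query: 2022-03-09 14:09 UTC
Rule 3/4 (BBF, -02:30): 2022-03-09 08:17 UTC ≤ query < 2022-09-21 07:43 UTC
14·60 + 9 - 150 = 699 min
699 = 0·1440 + 699; 699 = 11·60 + 39 → 11:39, same day
→ 2022-03-09 11:39 BBF

2022-03-09 11:39 BBF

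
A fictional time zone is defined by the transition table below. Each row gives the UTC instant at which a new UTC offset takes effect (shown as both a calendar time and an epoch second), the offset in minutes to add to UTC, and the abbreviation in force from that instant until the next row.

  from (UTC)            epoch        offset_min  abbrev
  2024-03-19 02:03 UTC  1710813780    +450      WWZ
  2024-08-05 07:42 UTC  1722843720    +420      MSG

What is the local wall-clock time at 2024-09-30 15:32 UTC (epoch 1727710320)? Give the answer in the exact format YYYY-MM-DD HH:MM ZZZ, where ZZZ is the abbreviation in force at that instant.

2024-09-30 22:32 MSG

Query: 2024-09-30 15:32 UTC
Rule 2/2 (MSG, +07:00): 2024-08-05 07:42 UTC ≤ query < +∞
15·60 + 32 + 420 = 1352 min
1352 = 0·1440 + 1352; 1352 = 22·60 + 32 → 22:32, same day
→ 2024-09-30 22:32 MSG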